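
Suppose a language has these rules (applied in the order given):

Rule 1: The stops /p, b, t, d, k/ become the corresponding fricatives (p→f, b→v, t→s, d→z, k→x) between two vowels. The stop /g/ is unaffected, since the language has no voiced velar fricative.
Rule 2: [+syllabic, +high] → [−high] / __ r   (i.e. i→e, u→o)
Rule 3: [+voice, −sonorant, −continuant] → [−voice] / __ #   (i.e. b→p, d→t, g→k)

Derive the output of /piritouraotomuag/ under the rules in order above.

perisooraosomuak

Rule 1 (intervocalic spirantization): /t/ is a stop between vowels /i/ and /o/, so it spirantizes to the fricative [s]. /t/ is a stop between vowels /o/ and /o/, so it spirantizes to the fricative [s]. /piritouraotomuag/ → pirisouraosomuag.
Rule 2 (pre-rhotic lowering): /i/ is a high vowel immediately before /r/, so it lowers to [e]. /u/ is a high vowel immediately before /r/, so it lowers to [o]. /pirisouraosomuag/ → perisooraosomuag.
Rule 3 (final devoicing): /g/ is a voiced stop in word-final position, so it devoices to [k]. /perisooraosomuag/ → perisooraosomuak.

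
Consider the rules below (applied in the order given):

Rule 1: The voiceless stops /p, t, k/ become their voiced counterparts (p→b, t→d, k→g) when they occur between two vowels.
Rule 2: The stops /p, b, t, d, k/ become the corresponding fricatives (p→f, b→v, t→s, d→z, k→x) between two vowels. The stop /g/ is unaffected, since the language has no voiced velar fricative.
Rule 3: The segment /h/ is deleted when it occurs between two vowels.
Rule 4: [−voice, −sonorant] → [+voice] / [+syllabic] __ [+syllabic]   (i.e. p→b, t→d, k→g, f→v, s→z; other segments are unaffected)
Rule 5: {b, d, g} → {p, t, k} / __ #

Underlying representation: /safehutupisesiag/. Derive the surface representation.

saveuzuvizeziak

Rule 1 (intervocalic voicing): /t/ is a voiceless stop between vowels /u/ and /u/, so it voices to [d]. /p/ is a voiceless stop between vowels /u/ and /i/, so it voices to [b]. /safehutupisesiag/ → safehudubisesiag.
Rule 2 (intervocalic spirantization): /d/ is a stop between vowels /u/ and /u/, so it spirantizes to the fricative [z]. /b/ is a stop between vowels /u/ and /i/, so it spirantizes to the fricative [v]. /safehudubisesiag/ → safehuzuvisesiag.
Rule 3 (intervocalic h-deletion): /h/ occurs between vowels /e/ and /u/, so it deletes. /safehuzuvisesiag/ → safeuzuvisesiag.
Rule 4 (intervocalic voicing): /f/ is a voiceless obstruent between vowels /a/ and /e/, so it voices to [v]. /s/ is a voiceless obstruent between vowels /i/ and /e/, so it voices to [z]. /s/ is a voiceless obstruent between vowels /e/ and /i/, so it voices to [z]. /safeuzuvisesiag/ → saveuzuvizeziag.
Rule 5 (final devoicing): /g/ is a voiced stop in word-final position, so it devoices to [k]. /saveuzuvizeziag/ → saveuzuvizeziak.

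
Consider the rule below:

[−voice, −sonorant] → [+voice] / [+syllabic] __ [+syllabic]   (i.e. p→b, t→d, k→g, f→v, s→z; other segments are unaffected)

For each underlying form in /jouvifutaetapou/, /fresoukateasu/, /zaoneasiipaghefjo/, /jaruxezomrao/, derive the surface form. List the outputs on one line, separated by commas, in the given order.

jouvivudaedabou, frezougadeazu, zaoneaziibaghefjo, jaruxezomrao

/jouvifutaetapou/: /f/ is a voiceless obstruent between vowels /i/ and /u/, so it voices to [v]. /t/ is a voiceless obstruent between vowels /u/ and /a/, so it voices to [d]. /t/ is a voiceless obstruent between vowels /e/ and /a/, so it voices to [d]. /p/ is a voiceless obstruent between vowels /a/ and /o/, so it voices to [b]. → [jouvivudaedabou].
/fresoukateasu/: /s/ is a voiceless obstruent between vowels /e/ and /o/, so it voices to [z]. /k/ is a voiceless obstruent between vowels /u/ and /a/, so it voices to [g]. /t/ is a voiceless obstruent between vowels /a/ and /e/, so it voices to [d]. /s/ is a voiceless obstruent between vowels /a/ and /u/, so it voices to [z]. → [frezougadeazu].
/zaoneasiipaghefjo/: /s/ is a voiceless obstruent between vowels /a/ and /i/, so it voices to [z]. /p/ is a voiceless obstruent between vowels /i/ and /a/, so it voices to [b]. → [zaoneaziibaghefjo].
/jaruxezomrao/: the rule's environment is not met; surfaces unchanged as [jaruxezomrao].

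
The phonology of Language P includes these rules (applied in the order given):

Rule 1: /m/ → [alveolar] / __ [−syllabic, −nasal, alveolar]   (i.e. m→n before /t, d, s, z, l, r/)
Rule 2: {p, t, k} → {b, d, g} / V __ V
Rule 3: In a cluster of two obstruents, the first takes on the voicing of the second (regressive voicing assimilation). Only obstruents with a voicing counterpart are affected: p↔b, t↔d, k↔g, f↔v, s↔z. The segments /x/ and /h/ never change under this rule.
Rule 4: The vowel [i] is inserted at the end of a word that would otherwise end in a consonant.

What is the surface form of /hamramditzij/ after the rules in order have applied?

Rule 1 (nasal place assimilation): /m/ precedes the alveolar consonant /r/, so it assimilates in place to [n]. /m/ precedes the alveolar consonant /d/, so it assimilates in place to [n]. /hamramditzij/ → hanranditzij.
Rule 2 (intervocalic voicing): no segment meets the environment; /hanranditzij/ is unchanged.
Rule 3 (regressive voicing assimilation): /t/ precedes the voiced obstruent /z/, so it voices to [d] by assimilation. /hanranditzij/ → hanrandidzij.
Rule 4 (final i-epenthesis): the form ends in the consonant /j/, so [i] is inserted word-finally. /hanrandidzij/ → hanrandidziji.

hanrandidziji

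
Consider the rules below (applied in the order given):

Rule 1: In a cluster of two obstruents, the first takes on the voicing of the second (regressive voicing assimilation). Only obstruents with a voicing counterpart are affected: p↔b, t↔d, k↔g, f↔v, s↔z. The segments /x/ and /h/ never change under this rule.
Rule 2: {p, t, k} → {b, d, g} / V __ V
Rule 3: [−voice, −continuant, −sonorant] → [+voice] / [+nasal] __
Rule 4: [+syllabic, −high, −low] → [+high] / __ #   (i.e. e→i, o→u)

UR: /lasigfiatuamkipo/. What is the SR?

Rule 1 (regressive voicing assimilation): /g/ precedes the voiceless obstruent /f/, so it devoices to [k] by assimilation. /lasigfiatuamkipo/ → lasikfiatuamkipo.
Rule 2 (intervocalic voicing): /t/ is a voiceless stop between vowels /a/ and /u/, so it voices to [d]. /p/ is a voiceless stop between vowels /i/ and /o/, so it voices to [b]. /lasikfiatuamkipo/ → lasikfiaduamkibo.
Rule 3 (post-nasal voicing): /k/ is a voiceless stop immediately after the nasal /m/, so it voices to [g]. /lasikfiaduamkibo/ → lasikfiaduamgibo.
Rule 4 (final vowel raising): /o/ is a mid vowel in word-final position, so it raises to [u]. /lasikfiaduamgibo/ → lasikfiaduamgibu.

lasikfiaduamgibu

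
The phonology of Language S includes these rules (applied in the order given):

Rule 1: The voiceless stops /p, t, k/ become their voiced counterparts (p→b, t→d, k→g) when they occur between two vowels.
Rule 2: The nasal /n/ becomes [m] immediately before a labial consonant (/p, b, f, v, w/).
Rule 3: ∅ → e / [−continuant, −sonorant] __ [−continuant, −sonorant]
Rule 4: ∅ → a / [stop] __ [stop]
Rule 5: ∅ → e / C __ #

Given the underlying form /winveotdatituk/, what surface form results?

wimveotedadiduke

Rule 1 (intervocalic voicing): /t/ is a voiceless stop between vowels /a/ and /i/, so it voices to [d]. /t/ is a voiceless stop between vowels /i/ and /u/, so it voices to [d]. /winveotdatituk/ → winveotdadiduk.
Rule 2 (nasal place assimilation): /n/ precedes the labial consonant /v/, so it assimilates in place to [m]. /winveotdadiduk/ → wimveotdadiduk.
Rule 3 (stop-cluster e-epenthesis): /t/ and /d/ form a stop–stop cluster, so [e] is inserted between them. /wimveotdadiduk/ → wimveotedadiduk.
Rule 4 (stop-cluster a-epenthesis): no segment meets the environment; /wimveotedadiduk/ is unchanged.
Rule 5 (final e-epenthesis): the form ends in the consonant /k/, so [e] is inserted word-finally. /wimveotedadiduk/ → wimveotedadiduke.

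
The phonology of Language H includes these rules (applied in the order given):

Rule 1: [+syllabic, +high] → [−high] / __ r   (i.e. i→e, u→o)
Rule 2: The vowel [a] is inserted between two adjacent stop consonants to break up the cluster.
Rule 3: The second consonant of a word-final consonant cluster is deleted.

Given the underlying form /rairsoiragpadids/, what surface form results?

raersoeragapadid

Rule 1 (pre-rhotic lowering): /i/ is a high vowel immediately before /r/, so it lowers to [e]. /i/ is a high vowel immediately before /r/, so it lowers to [e]. /rairsoiragpadids/ → raersoeragpadids.
Rule 2 (stop-cluster a-epenthesis): /g/ and /p/ form a stop–stop cluster, so [a] is inserted between them. /raersoeragpadids/ → raersoeragapadids.
Rule 3 (final cluster simplification): /s/ is the second consonant of a word-final cluster /ds/, so it deletes. /raersoeragapadids/ → raersoeragapadid.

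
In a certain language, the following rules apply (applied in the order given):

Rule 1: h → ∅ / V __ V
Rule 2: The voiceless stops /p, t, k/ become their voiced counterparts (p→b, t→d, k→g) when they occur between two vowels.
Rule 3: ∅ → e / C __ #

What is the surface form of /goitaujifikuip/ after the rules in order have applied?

Rule 1 (intervocalic h-deletion): no segment meets the environment; /goitaujifikuip/ is unchanged.
Rule 2 (intervocalic voicing): /t/ is a voiceless stop between vowels /i/ and /a/, so it voices to [d]. /k/ is a voiceless stop between vowels /i/ and /u/, so it voices to [g]. /goitaujifikuip/ → goidaujifiguip.
Rule 3 (final e-epenthesis): the form ends in the consonant /p/, so [e] is inserted word-finally. /goidaujifiguip/ → goidaujifiguipe.

goidaujifiguipe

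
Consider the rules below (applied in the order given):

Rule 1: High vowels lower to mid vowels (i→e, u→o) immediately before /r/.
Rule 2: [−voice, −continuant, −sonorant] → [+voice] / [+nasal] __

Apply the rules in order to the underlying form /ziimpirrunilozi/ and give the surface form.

ziimberrunilozi

Rule 1 (pre-rhotic lowering): /i/ is a high vowel immediately before /r/, so it lowers to [e]. /ziimpirrunilozi/ → ziimperrunilozi.
Rule 2 (post-nasal voicing): /p/ is a voiceless stop immediately after the nasal /m/, so it voices to [b]. /ziimperrunilozi/ → ziimberrunilozi.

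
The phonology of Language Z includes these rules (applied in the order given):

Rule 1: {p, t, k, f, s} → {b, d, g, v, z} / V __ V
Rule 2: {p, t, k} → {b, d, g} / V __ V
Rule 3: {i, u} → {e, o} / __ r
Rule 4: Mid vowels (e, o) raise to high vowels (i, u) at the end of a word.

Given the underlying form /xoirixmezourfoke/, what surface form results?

xoerixmezoorfogi

Rule 1 (intervocalic voicing): /k/ is a voiceless obstruent between vowels /o/ and /e/, so it voices to [g]. /xoirixmezourfoke/ → xoirixmezourfoge.
Rule 2 (intervocalic voicing): no segment meets the environment; /xoirixmezourfoge/ is unchanged.
Rule 3 (pre-rhotic lowering): /i/ is a high vowel immediately before /r/, so it lowers to [e]. /u/ is a high vowel immediately before /r/, so it lowers to [o]. /xoirixmezourfoge/ → xoerixmezoorfoge.
Rule 4 (final vowel raising): /e/ is a mid vowel in word-final position, so it raises to [i]. /xoerixmezoorfoge/ → xoerixmezoorfogi.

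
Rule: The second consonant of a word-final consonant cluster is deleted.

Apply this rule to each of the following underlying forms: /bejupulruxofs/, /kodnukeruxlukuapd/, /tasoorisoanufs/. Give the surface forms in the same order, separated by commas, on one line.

bejupulruxof, kodnukeruxlukuap, tasoorisoanuf

/bejupulruxofs/: /s/ is the second consonant of a word-final cluster /fs/, so it deletes. → [bejupulruxof].
/kodnukeruxlukuapd/: /d/ is the second consonant of a word-final cluster /pd/, so it deletes. → [kodnukeruxlukuap].
/tasoorisoanufs/: /s/ is the second consonant of a word-final cluster /fs/, so it deletes. → [tasoorisoanuf].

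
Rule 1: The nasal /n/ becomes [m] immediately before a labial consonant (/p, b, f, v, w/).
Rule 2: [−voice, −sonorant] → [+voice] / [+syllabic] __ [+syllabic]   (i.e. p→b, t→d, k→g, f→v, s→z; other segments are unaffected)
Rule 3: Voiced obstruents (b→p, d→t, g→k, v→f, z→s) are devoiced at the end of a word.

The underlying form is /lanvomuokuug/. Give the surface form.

Rule 1 (nasal place assimilation): /n/ precedes the labial consonant /v/, so it assimilates in place to [m]. /lanvomuokuug/ → lamvomuokuug.
Rule 2 (intervocalic voicing): /k/ is a voiceless obstruent between vowels /o/ and /u/, so it voices to [g]. /lamvomuokuug/ → lamvomuoguug.
Rule 3 (final devoicing): /g/ is a voiced obstruent in word-final position, so it devoices to [k]. /lamvomuoguug/ → lamvomuoguuk.

lamvomuoguuk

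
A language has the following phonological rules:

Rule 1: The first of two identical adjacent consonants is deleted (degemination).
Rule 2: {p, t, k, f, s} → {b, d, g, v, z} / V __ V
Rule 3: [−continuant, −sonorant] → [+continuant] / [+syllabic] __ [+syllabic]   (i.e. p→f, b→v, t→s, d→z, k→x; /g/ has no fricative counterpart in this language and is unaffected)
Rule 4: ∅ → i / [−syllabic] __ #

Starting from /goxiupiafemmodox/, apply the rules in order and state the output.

goxiuviavemozoxi

Rule 1 (degemination): /mm/ is a geminate; the first /m/ deletes. /goxiupiafemmodox/ → goxiupiafemodox.
Rule 2 (intervocalic voicing): /p/ is a voiceless obstruent between vowels /u/ and /i/, so it voices to [b]. /f/ is a voiceless obstruent between vowels /a/ and /e/, so it voices to [v]. /goxiupiafemodox/ → goxiubiavemodox.
Rule 3 (intervocalic spirantization): /b/ is a stop between vowels /u/ and /i/, so it spirantizes to the fricative [v]. /d/ is a stop between vowels /o/ and /o/, so it spirantizes to the fricative [z]. /goxiubiavemodox/ → goxiuviavemozox.
Rule 4 (final i-epenthesis): the form ends in the consonant /x/, so [i] is inserted word-finally. /goxiuviavemozox/ → goxiuviavemozoxi.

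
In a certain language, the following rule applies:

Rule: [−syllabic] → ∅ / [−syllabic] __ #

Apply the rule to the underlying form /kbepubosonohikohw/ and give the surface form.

/w/ is the second consonant of a word-final cluster /hw/, so it deletes.
The other instances of /k/, /b/, /p/, /s/, /n/, /h/ do not occur in the required environment and remain unchanged.
Surface form: [kbepubosonohikoh].

kbepubosonohikoh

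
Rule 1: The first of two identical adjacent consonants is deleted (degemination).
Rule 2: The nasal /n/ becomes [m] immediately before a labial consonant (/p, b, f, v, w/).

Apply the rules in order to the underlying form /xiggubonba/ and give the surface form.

xigubomba

Rule 1 (degemination): /gg/ is a geminate; the first /g/ deletes. /xiggubonba/ → xigubonba.
Rule 2 (nasal place assimilation): /n/ precedes the labial consonant /b/, so it assimilates in place to [m]. /xigubonba/ → xigubomba.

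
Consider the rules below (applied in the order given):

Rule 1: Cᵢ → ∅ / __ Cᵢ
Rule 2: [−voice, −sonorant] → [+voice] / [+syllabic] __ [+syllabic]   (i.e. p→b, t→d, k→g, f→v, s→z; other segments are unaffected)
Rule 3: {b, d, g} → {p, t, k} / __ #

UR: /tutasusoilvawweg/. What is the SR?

tudazuzoilvawek

Rule 1 (degemination): /ww/ is a geminate; the first /w/ deletes. /tutasusoilvawweg/ → tutasusoilvaweg.
Rule 2 (intervocalic voicing): /t/ is a voiceless obstruent between vowels /u/ and /a/, so it voices to [d]. /s/ is a voiceless obstruent between vowels /a/ and /u/, so it voices to [z]. /s/ is a voiceless obstruent between vowels /u/ and /o/, so it voices to [z]. /tutasusoilvaweg/ → tudazuzoilvaweg.
Rule 3 (final devoicing): /g/ is a voiced stop in word-final position, so it devoices to [k]. /tudazuzoilvaweg/ → tudazuzoilvawek.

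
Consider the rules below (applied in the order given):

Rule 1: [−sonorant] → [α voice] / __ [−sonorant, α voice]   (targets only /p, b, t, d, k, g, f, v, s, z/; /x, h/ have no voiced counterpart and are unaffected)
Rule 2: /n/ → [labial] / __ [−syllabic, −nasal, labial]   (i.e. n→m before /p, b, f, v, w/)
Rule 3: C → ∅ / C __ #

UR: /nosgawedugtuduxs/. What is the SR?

nozgaweduktudux

Rule 1 (regressive voicing assimilation): /s/ precedes the voiced obstruent /g/, so it voices to [z] by assimilation. /g/ precedes the voiceless obstruent /t/, so it devoices to [k] by assimilation. /nosgawedugtuduxs/ → nozgaweduktuduxs.
Rule 2 (nasal place assimilation): no segment meets the environment; /nozgaweduktuduxs/ is unchanged.
Rule 3 (final cluster simplification): /s/ is the second consonant of a word-final cluster /xs/, so it deletes. /nozgaweduktuduxs/ → nozgaweduktudux.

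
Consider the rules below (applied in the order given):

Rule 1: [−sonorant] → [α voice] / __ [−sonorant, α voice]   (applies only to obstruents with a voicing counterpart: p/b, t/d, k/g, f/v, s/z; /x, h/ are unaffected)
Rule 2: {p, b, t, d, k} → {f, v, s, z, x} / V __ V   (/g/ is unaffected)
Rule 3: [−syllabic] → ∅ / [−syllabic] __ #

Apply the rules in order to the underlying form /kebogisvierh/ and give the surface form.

kevogizvier

Rule 1 (regressive voicing assimilation): /s/ precedes the voiced obstruent /v/, so it voices to [z] by assimilation. /kebogisvierh/ → kebogizvierh.
Rule 2 (intervocalic spirantization): /b/ is a stop between vowels /e/ and /o/, so it spirantizes to the fricative [v]. /kebogizvierh/ → kevogizvierh.
Rule 3 (final cluster simplification): /h/ is the second consonant of a word-final cluster /rh/, so it deletes. /kevogizvierh/ → kevogizvier.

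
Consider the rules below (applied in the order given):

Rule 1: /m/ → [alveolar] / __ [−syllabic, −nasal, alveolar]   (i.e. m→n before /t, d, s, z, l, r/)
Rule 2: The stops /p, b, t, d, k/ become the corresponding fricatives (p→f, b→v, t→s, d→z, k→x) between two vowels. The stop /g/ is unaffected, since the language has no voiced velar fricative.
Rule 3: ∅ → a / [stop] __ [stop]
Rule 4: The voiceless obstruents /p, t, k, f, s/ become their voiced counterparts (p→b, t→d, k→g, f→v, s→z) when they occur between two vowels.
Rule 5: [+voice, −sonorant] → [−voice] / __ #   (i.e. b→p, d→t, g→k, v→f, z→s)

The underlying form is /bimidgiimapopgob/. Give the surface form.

bimidagiimavobagop

Rule 1 (nasal place assimilation): no segment meets the environment; /bimidgiimapopgob/ is unchanged.
Rule 2 (intervocalic spirantization): /p/ is a stop between vowels /a/ and /o/, so it spirantizes to the fricative [f]. /bimidgiimapopgob/ → bimidgiimafopgob.
Rule 3 (stop-cluster a-epenthesis): /d/ and /g/ form a stop–stop cluster, so [a] is inserted between them. /p/ and /g/ form a stop–stop cluster, so [a] is inserted between them. /bimidgiimafopgob/ → bimidagiimafopagob.
Rule 4 (intervocalic voicing): /f/ is a voiceless obstruent between vowels /a/ and /o/, so it voices to [v]. /p/ is a voiceless obstruent between vowels /o/ and /a/, so it voices to [b]. /bimidagiimafopagob/ → bimidagiimavobagob.
Rule 5 (final devoicing): /b/ is a voiced obstruent in word-final position, so it devoices to [p]. /bimidagiimavobagob/ → bimidagiimavobagop.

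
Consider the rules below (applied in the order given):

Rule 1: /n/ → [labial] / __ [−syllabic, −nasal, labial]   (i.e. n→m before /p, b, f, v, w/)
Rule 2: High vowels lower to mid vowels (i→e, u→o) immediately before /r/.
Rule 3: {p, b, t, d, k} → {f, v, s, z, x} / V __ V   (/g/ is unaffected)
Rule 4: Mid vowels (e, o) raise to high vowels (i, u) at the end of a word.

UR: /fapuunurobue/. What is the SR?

fafuunorovui

Rule 1 (nasal place assimilation): no segment meets the environment; /fapuunurobue/ is unchanged.
Rule 2 (pre-rhotic lowering): /u/ is a high vowel immediately before /r/, so it lowers to [o]. /fapuunurobue/ → fapuunorobue.
Rule 3 (intervocalic spirantization): /p/ is a stop between vowels /a/ and /u/, so it spirantizes to the fricative [f]. /b/ is a stop between vowels /o/ and /u/, so it spirantizes to the fricative [v]. /fapuunorobue/ → fafuunorovue.
Rule 4 (final vowel raising): /e/ is a mid vowel in word-final position, so it raises to [i]. /fafuunorovue/ → fafuunorovui.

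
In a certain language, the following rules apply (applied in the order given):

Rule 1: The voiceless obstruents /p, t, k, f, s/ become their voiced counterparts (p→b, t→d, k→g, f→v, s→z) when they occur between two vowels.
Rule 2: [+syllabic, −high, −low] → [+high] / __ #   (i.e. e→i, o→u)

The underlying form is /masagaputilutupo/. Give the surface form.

Rule 1 (intervocalic voicing): /s/ is a voiceless obstruent between vowels /a/ and /a/, so it voices to [z]. /p/ is a voiceless obstruent between vowels /a/ and /u/, so it voices to [b]. /t/ is a voiceless obstruent between vowels /u/ and /i/, so it voices to [d]. /t/ is a voiceless obstruent between vowels /u/ and /u/, so it voices to [d]. /p/ is a voiceless obstruent between vowels /u/ and /o/, so it voices to [b]. /masagaputilutupo/ → mazagabudiludubo.
Rule 2 (final vowel raising): /o/ is a mid vowel in word-final position, so it raises to [u]. /mazagabudiludubo/ → mazagabudiludubu.

mazagabudiludubu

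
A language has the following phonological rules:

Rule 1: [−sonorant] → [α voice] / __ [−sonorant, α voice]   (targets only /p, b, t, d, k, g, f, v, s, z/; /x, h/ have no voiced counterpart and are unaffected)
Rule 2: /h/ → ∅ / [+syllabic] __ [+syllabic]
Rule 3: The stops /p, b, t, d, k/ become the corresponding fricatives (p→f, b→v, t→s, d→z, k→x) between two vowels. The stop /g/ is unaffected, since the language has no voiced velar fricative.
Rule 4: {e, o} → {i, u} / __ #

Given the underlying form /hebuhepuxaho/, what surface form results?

Rule 1 (regressive voicing assimilation): no segment meets the environment; /hebuhepuxaho/ is unchanged.
Rule 2 (intervocalic h-deletion): /h/ occurs between vowels /u/ and /e/, so it deletes. /h/ occurs between vowels /a/ and /o/, so it deletes. /hebuhepuxaho/ → hebuepuxao.
Rule 3 (intervocalic spirantization): /b/ is a stop between vowels /e/ and /u/, so it spirantizes to the fricative [v]. /p/ is a stop between vowels /e/ and /u/, so it spirantizes to the fricative [f]. /hebuepuxao/ → hevuefuxao.
Rule 4 (final vowel raising): /o/ is a mid vowel in word-final position, so it raises to [u]. /hevuefuxao/ → hevuefuxau.

hevuefuxau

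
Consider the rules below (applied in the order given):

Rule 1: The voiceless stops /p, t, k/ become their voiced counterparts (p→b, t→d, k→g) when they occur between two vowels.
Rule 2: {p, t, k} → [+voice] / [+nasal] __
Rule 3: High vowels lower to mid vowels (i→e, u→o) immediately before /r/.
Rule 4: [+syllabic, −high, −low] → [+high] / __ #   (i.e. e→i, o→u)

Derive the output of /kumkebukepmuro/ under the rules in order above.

kumgebugepmoru

Rule 1 (intervocalic voicing): /k/ is a voiceless stop between vowels /u/ and /e/, so it voices to [g]. /kumkebukepmuro/ → kumkebugepmuro.
Rule 2 (post-nasal voicing): /k/ is a voiceless stop immediately after the nasal /m/, so it voices to [g]. /kumkebugepmuro/ → kumgebugepmuro.
Rule 3 (pre-rhotic lowering): /u/ is a high vowel immediately before /r/, so it lowers to [o]. /kumgebugepmuro/ → kumgebugepmoro.
Rule 4 (final vowel raising): /o/ is a mid vowel in word-final position, so it raises to [u]. /kumgebugepmoro/ → kumgebugepmoru.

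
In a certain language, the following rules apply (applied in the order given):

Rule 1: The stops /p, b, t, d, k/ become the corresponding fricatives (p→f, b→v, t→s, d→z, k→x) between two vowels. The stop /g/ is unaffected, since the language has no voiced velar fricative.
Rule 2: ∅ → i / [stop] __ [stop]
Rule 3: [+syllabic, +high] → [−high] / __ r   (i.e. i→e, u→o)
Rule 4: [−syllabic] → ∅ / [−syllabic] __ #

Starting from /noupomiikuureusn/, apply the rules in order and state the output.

Rule 1 (intervocalic spirantization): /p/ is a stop between vowels /u/ and /o/, so it spirantizes to the fricative [f]. /k/ is a stop between vowels /i/ and /u/, so it spirantizes to the fricative [x]. /noupomiikuureusn/ → noufomiixuureusn.
Rule 2 (stop-cluster i-epenthesis): no segment meets the environment; /noufomiixuureusn/ is unchanged.
Rule 3 (pre-rhotic lowering): /u/ is a high vowel immediately before /r/, so it lowers to [o]. /noufomiixuureusn/ → noufomiixuoreusn.
Rule 4 (final cluster simplification): /n/ is the second consonant of a word-final cluster /sn/, so it deletes. /noufomiixuoreusn/ → noufomiixuoreus.

noufomiixuoreus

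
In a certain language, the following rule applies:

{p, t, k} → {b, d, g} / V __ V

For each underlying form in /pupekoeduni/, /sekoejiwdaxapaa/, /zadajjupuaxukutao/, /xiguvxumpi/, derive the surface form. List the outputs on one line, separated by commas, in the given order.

pubegoeduni, segoejiwdaxabaa, zadajjubuaxugudao, xiguvxumpi

/pupekoeduni/: /p/ is a voiceless stop between vowels /u/ and /e/, so it voices to [b]. /k/ is a voiceless stop between vowels /e/ and /o/, so it voices to [g]. → [pubegoeduni].
/sekoejiwdaxapaa/: /k/ is a voiceless stop between vowels /e/ and /o/, so it voices to [g]. /p/ is a voiceless stop between vowels /a/ and /a/, so it voices to [b]. → [segoejiwdaxabaa].
/zadajjupuaxukutao/: /p/ is a voiceless stop between vowels /u/ and /u/, so it voices to [b]. /k/ is a voiceless stop between vowels /u/ and /u/, so it voices to [g]. /t/ is a voiceless stop between vowels /u/ and /a/, so it voices to [d]. → [zadajjubuaxugudao].
/xiguvxumpi/: the rule's environment is not met; surfaces unchanged as [xiguvxumpi].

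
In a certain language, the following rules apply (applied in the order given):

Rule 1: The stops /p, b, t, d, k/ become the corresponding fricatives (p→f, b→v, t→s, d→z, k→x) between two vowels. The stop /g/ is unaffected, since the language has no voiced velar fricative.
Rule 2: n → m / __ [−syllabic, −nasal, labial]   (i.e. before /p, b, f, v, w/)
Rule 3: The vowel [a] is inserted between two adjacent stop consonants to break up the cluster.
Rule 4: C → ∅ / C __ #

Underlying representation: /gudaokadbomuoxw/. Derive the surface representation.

guzaoxadabomuox

Rule 1 (intervocalic spirantization): /d/ is a stop between vowels /u/ and /a/, so it spirantizes to the fricative [z]. /k/ is a stop between vowels /o/ and /a/, so it spirantizes to the fricative [x]. /gudaokadbomuoxw/ → guzaoxadbomuoxw.
Rule 2 (nasal place assimilation): no segment meets the environment; /guzaoxadbomuoxw/ is unchanged.
Rule 3 (stop-cluster a-epenthesis): /d/ and /b/ form a stop–stop cluster, so [a] is inserted between them. /guzaoxadbomuoxw/ → guzaoxadabomuoxw.
Rule 4 (final cluster simplification): /w/ is the second consonant of a word-final cluster /xw/, so it deletes. /guzaoxadabomuoxw/ → guzaoxadabomuox.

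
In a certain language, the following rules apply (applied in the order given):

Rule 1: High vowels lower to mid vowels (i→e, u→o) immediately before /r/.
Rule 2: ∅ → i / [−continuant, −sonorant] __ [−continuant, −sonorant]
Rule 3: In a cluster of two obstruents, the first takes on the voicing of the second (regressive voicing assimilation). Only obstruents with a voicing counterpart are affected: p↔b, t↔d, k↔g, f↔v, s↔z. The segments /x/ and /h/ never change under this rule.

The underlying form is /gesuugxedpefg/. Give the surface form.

gesuukxedipevg

Rule 1 (pre-rhotic lowering): no segment meets the environment; /gesuugxedpefg/ is unchanged.
Rule 2 (stop-cluster i-epenthesis): /d/ and /p/ form a stop–stop cluster, so [i] is inserted between them. /gesuugxedpefg/ → gesuugxedipefg.
Rule 3 (regressive voicing assimilation): /g/ precedes the voiceless obstruent /x/, so it devoices to [k] by assimilation. /f/ precedes the voiced obstruent /g/, so it voices to [v] by assimilation. /gesuugxedipefg/ → gesuukxedipevg.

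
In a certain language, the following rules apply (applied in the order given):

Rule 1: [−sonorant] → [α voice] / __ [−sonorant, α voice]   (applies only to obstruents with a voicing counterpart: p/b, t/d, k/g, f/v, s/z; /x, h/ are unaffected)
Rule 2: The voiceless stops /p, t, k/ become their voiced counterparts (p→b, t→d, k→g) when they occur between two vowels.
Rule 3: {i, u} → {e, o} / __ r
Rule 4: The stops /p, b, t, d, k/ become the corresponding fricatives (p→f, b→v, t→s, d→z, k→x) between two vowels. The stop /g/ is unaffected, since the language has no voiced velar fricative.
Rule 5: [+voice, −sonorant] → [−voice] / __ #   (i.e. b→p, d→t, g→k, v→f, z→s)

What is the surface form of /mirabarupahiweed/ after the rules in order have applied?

Rule 1 (regressive voicing assimilation): no segment meets the environment; /mirabarupahiweed/ is unchanged.
Rule 2 (intervocalic voicing): /p/ is a voiceless stop between vowels /u/ and /a/, so it voices to [b]. /mirabarupahiweed/ → mirabarubahiweed.
Rule 3 (pre-rhotic lowering): /i/ is a high vowel immediately before /r/, so it lowers to [e]. /mirabarubahiweed/ → merabarubahiweed.
Rule 4 (intervocalic spirantization): /b/ is a stop between vowels /a/ and /a/, so it spirantizes to the fricative [v]. /b/ is a stop between vowels /u/ and /a/, so it spirantizes to the fricative [v]. /merabarubahiweed/ → meravaruvahiweed.
Rule 5 (final devoicing): /d/ is a voiced obstruent in word-final position, so it devoices to [t]. /meravaruvahiweed/ → meravaruvahiweet.

meravaruvahiweet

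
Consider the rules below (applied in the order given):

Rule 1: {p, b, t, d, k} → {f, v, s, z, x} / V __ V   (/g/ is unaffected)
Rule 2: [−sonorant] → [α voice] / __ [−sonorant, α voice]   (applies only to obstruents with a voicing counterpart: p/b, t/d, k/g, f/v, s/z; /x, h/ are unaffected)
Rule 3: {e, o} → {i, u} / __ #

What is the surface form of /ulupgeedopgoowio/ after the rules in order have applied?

ulubgeezobgoowiu

Rule 1 (intervocalic spirantization): /d/ is a stop between vowels /e/ and /o/, so it spirantizes to the fricative [z]. /ulupgeedopgoowio/ → ulupgeezopgoowio.
Rule 2 (regressive voicing assimilation): /p/ precedes the voiced obstruent /g/, so it voices to [b] by assimilation. /p/ precedes the voiced obstruent /g/, so it voices to [b] by assimilation. /ulupgeezopgoowio/ → ulubgeezobgoowio.
Rule 3 (final vowel raising): /o/ is a mid vowel in word-final position, so it raises to [u]. /ulubgeezobgoowio/ → ulubgeezobgoowiu.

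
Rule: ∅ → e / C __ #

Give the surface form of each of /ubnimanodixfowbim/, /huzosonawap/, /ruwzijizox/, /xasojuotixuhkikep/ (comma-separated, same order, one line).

/ubnimanodixfowbim/: the form ends in the consonant /m/, so [e] is inserted word-finally. → [ubnimanodixfowbime].
/huzosonawap/: the form ends in the consonant /p/, so [e] is inserted word-finally. → [huzosonawape].
/ruwzijizox/: the form ends in the consonant /x/, so [e] is inserted word-finally. → [ruwzijizoxe].
/xasojuotixuhkikep/: the form ends in the consonant /p/, so [e] is inserted word-finally. → [xasojuotixuhkikepe].

ubnimanodixfowbime, huzosonawape, ruwzijizoxe, xasojuotixuhkikepe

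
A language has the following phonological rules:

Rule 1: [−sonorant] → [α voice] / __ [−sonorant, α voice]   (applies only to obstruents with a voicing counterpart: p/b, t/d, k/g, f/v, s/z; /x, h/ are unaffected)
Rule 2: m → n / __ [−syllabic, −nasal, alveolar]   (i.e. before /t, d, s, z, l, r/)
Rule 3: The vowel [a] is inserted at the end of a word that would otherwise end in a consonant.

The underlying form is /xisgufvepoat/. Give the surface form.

Rule 1 (regressive voicing assimilation): /s/ precedes the voiced obstruent /g/, so it voices to [z] by assimilation. /f/ precedes the voiced obstruent /v/, so it voices to [v] by assimilation. /xisgufvepoat/ → xizguvvepoat.
Rule 2 (nasal place assimilation): no segment meets the environment; /xizguvvepoat/ is unchanged.
Rule 3 (final a-epenthesis): the form ends in the consonant /t/, so [a] is inserted word-finally. /xizguvvepoat/ → xizguvvepoata.

xizguvvepoata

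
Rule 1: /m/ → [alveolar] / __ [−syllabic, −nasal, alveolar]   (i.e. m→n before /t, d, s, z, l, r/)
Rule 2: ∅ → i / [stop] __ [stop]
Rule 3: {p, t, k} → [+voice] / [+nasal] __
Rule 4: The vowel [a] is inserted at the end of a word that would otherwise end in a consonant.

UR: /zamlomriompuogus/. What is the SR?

Rule 1 (nasal place assimilation): /m/ precedes the alveolar consonant /l/, so it assimilates in place to [n]. /m/ precedes the alveolar consonant /r/, so it assimilates in place to [n]. /zamlomriompuogus/ → zanlonriompuogus.
Rule 2 (stop-cluster i-epenthesis): no segment meets the environment; /zanlonriompuogus/ is unchanged.
Rule 3 (post-nasal voicing): /p/ is a voiceless stop immediately after the nasal /m/, so it voices to [b]. /zanlonriompuogus/ → zanlonriombuogus.
Rule 4 (final a-epenthesis): the form ends in the consonant /s/, so [a] is inserted word-finally. /zanlonriombuogus/ → zanlonriombuogusa.

zanlonriombuogusa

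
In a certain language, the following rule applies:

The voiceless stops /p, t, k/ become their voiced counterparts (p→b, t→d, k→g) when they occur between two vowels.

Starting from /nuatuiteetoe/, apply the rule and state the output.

nuaduideedoe

/t/ is a voiceless stop between vowels /a/ and /u/, so it voices to [d].
/t/ is a voiceless stop between vowels /i/ and /e/, so it voices to [d].
/t/ is a voiceless stop between vowels /e/ and /o/, so it voices to [d].
Surface form: [nuaduideedoe].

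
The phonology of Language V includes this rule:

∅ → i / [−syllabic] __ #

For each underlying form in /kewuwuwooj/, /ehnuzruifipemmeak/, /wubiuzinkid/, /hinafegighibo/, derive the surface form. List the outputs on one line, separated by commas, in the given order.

kewuwuwooji, ehnuzruifipemmeaki, wubiuzinkidi, hinafegighibo

/kewuwuwooj/: the form ends in the consonant /j/, so [i] is inserted word-finally. → [kewuwuwooji].
/ehnuzruifipemmeak/: the form ends in the consonant /k/, so [i] is inserted word-finally. → [ehnuzruifipemmeaki].
/wubiuzinkid/: the form ends in the consonant /d/, so [i] is inserted word-finally. → [wubiuzinkidi].
/hinafegighibo/: the rule's environment is not met; surfaces unchanged as [hinafegighibo].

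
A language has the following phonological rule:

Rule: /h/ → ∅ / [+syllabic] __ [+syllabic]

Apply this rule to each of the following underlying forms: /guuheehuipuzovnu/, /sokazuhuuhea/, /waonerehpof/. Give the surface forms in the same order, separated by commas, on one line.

guueeuipuzovnu, sokazuuuea, waonerehpof

/guuheehuipuzovnu/: /h/ occurs between vowels /u/ and /e/, so it deletes. /h/ occurs between vowels /e/ and /u/, so it deletes. → [guueeuipuzovnu].
/sokazuhuuhea/: /h/ occurs between vowels /u/ and /u/, so it deletes. /h/ occurs between vowels /u/ and /e/, so it deletes. → [sokazuuuea].
/waonerehpof/: the rule's environment is not met; surfaces unchanged as [waonerehpof].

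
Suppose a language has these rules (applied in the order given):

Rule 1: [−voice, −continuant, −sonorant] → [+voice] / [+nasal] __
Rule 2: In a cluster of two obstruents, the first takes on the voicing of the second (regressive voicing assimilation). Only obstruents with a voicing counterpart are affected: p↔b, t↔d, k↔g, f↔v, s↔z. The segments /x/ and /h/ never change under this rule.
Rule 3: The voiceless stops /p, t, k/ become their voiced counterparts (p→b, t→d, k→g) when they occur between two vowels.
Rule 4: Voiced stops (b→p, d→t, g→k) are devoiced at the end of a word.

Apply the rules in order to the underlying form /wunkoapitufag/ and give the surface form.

wungoabidufak

Rule 1 (post-nasal voicing): /k/ is a voiceless stop immediately after the nasal /n/, so it voices to [g]. /wunkoapitufag/ → wungoapitufag.
Rule 2 (regressive voicing assimilation): no segment meets the environment; /wungoapitufag/ is unchanged.
Rule 3 (intervocalic voicing): /p/ is a voiceless stop between vowels /a/ and /i/, so it voices to [b]. /t/ is a voiceless stop between vowels /i/ and /u/, so it voices to [d]. /wungoapitufag/ → wungoabidufag.
Rule 4 (final devoicing): /g/ is a voiced stop in word-final position, so it devoices to [k]. /wungoabidufag/ → wungoabidufak.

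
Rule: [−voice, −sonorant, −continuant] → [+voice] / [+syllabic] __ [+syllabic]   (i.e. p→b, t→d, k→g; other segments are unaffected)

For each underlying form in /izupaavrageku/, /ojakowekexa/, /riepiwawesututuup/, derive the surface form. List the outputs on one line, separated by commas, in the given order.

izubaavragegu, ojagowegexa, riebiwawesududuup

/izupaavrageku/: /p/ is a voiceless stop between vowels /u/ and /a/, so it voices to [b]. /k/ is a voiceless stop between vowels /e/ and /u/, so it voices to [g]. → [izubaavragegu].
/ojakowekexa/: /k/ is a voiceless stop between vowels /a/ and /o/, so it voices to [g]. /k/ is a voiceless stop between vowels /e/ and /e/, so it voices to [g]. → [ojagowegexa].
/riepiwawesututuup/: /p/ is a voiceless stop between vowels /e/ and /i/, so it voices to [b]. /t/ is a voiceless stop between vowels /u/ and /u/, so it voices to [d]. /t/ is a voiceless stop between vowels /u/ and /u/, so it voices to [d]. → [riebiwawesududuup].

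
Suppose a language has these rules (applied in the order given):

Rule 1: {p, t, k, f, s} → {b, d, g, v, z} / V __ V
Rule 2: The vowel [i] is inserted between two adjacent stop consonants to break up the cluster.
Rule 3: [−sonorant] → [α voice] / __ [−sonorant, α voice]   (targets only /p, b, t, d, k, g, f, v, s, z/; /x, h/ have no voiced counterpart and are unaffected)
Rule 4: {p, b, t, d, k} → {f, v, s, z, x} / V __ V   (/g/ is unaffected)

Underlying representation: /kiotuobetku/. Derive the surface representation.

kiozuovesixu

Rule 1 (intervocalic voicing): /t/ is a voiceless obstruent between vowels /o/ and /u/, so it voices to [d]. /kiotuobetku/ → kioduobetku.
Rule 2 (stop-cluster i-epenthesis): /t/ and /k/ form a stop–stop cluster, so [i] is inserted between them. /kioduobetku/ → kioduobetiku.
Rule 3 (regressive voicing assimilation): no segment meets the environment; /kioduobetiku/ is unchanged.
Rule 4 (intervocalic spirantization): /d/ is a stop between vowels /o/ and /u/, so it spirantizes to the fricative [z]. /b/ is a stop between vowels /o/ and /e/, so it spirantizes to the fricative [v]. /t/ is a stop between vowels /e/ and /i/, so it spirantizes to the fricative [s]. /k/ is a stop between vowels /i/ and /u/, so it spirantizes to the fricative [x]. /kioduobetiku/ → kiozuovesixu.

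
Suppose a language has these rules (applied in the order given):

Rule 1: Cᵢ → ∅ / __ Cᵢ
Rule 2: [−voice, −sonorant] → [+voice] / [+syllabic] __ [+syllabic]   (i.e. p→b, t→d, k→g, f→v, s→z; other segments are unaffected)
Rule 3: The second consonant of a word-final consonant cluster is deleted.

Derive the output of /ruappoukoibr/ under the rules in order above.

Rule 1 (degemination): /pp/ is a geminate; the first /p/ deletes. /ruappoukoibr/ → ruapoukoibr.
Rule 2 (intervocalic voicing): /p/ is a voiceless obstruent between vowels /a/ and /o/, so it voices to [b]. /k/ is a voiceless obstruent between vowels /u/ and /o/, so it voices to [g]. /ruapoukoibr/ → ruabougoibr.
Rule 3 (final cluster simplification): /r/ is the second consonant of a word-final cluster /br/, so it deletes. /ruabougoibr/ → ruabougoib.

ruabougoib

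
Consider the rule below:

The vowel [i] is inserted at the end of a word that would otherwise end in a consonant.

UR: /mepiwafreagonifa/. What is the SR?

No segment of /mepiwafreagonifa/ meets the structural description of the rule, so the form surfaces unchanged.

mepiwafreagonifa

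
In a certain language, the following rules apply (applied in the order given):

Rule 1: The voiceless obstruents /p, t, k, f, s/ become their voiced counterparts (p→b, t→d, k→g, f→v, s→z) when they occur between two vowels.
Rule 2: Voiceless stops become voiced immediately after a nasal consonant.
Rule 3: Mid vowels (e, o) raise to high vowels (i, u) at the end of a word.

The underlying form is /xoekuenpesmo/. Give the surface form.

xoeguenbesmu

Rule 1 (intervocalic voicing): /k/ is a voiceless obstruent between vowels /e/ and /u/, so it voices to [g]. /xoekuenpesmo/ → xoeguenpesmo.
Rule 2 (post-nasal voicing): /p/ is a voiceless stop immediately after the nasal /n/, so it voices to [b]. /xoeguenpesmo/ → xoeguenbesmo.
Rule 3 (final vowel raising): /o/ is a mid vowel in word-final position, so it raises to [u]. /xoeguenbesmo/ → xoeguenbesmu.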